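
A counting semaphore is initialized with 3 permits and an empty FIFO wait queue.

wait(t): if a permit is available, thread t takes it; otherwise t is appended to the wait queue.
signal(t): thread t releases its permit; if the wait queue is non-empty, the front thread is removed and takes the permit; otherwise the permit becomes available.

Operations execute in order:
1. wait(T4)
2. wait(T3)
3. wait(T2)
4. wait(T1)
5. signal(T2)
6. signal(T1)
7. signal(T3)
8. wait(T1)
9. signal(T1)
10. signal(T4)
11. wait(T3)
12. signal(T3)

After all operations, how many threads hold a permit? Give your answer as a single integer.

Answer: 0

Derivation:
Step 1: wait(T4) -> count=2 queue=[] holders={T4}
Step 2: wait(T3) -> count=1 queue=[] holders={T3,T4}
Step 3: wait(T2) -> count=0 queue=[] holders={T2,T3,T4}
Step 4: wait(T1) -> count=0 queue=[T1] holders={T2,T3,T4}
Step 5: signal(T2) -> count=0 queue=[] holders={T1,T3,T4}
Step 6: signal(T1) -> count=1 queue=[] holders={T3,T4}
Step 7: signal(T3) -> count=2 queue=[] holders={T4}
Step 8: wait(T1) -> count=1 queue=[] holders={T1,T4}
Step 9: signal(T1) -> count=2 queue=[] holders={T4}
Step 10: signal(T4) -> count=3 queue=[] holders={none}
Step 11: wait(T3) -> count=2 queue=[] holders={T3}
Step 12: signal(T3) -> count=3 queue=[] holders={none}
Final holders: {none} -> 0 thread(s)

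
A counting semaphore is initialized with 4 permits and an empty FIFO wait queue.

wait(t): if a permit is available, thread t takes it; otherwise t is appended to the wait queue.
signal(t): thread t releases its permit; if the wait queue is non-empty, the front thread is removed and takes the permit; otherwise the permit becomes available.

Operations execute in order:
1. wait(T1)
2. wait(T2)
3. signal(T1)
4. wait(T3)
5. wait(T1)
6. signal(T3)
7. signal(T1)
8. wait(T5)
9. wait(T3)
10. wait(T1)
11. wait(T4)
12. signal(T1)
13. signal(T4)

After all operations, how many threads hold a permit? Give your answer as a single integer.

Answer: 3

Derivation:
Step 1: wait(T1) -> count=3 queue=[] holders={T1}
Step 2: wait(T2) -> count=2 queue=[] holders={T1,T2}
Step 3: signal(T1) -> count=3 queue=[] holders={T2}
Step 4: wait(T3) -> count=2 queue=[] holders={T2,T3}
Step 5: wait(T1) -> count=1 queue=[] holders={T1,T2,T3}
Step 6: signal(T3) -> count=2 queue=[] holders={T1,T2}
Step 7: signal(T1) -> count=3 queue=[] holders={T2}
Step 8: wait(T5) -> count=2 queue=[] holders={T2,T5}
Step 9: wait(T3) -> count=1 queue=[] holders={T2,T3,T5}
Step 10: wait(T1) -> count=0 queue=[] holders={T1,T2,T3,T5}
Step 11: wait(T4) -> count=0 queue=[T4] holders={T1,T2,T3,T5}
Step 12: signal(T1) -> count=0 queue=[] holders={T2,T3,T4,T5}
Step 13: signal(T4) -> count=1 queue=[] holders={T2,T3,T5}
Final holders: {T2,T3,T5} -> 3 thread(s)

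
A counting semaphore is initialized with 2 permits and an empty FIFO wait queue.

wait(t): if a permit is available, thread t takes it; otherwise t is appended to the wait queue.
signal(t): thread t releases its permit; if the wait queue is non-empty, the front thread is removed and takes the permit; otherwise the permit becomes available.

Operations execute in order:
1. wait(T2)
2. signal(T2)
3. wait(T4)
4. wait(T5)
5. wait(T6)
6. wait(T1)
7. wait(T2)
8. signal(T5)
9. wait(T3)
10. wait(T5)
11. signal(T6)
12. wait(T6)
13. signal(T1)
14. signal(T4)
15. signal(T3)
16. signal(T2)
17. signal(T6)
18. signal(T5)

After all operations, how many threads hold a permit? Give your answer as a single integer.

Step 1: wait(T2) -> count=1 queue=[] holders={T2}
Step 2: signal(T2) -> count=2 queue=[] holders={none}
Step 3: wait(T4) -> count=1 queue=[] holders={T4}
Step 4: wait(T5) -> count=0 queue=[] holders={T4,T5}
Step 5: wait(T6) -> count=0 queue=[T6] holders={T4,T5}
Step 6: wait(T1) -> count=0 queue=[T6,T1] holders={T4,T5}
Step 7: wait(T2) -> count=0 queue=[T6,T1,T2] holders={T4,T5}
Step 8: signal(T5) -> count=0 queue=[T1,T2] holders={T4,T6}
Step 9: wait(T3) -> count=0 queue=[T1,T2,T3] holders={T4,T6}
Step 10: wait(T5) -> count=0 queue=[T1,T2,T3,T5] holders={T4,T6}
Step 11: signal(T6) -> count=0 queue=[T2,T3,T5] holders={T1,T4}
Step 12: wait(T6) -> count=0 queue=[T2,T3,T5,T6] holders={T1,T4}
Step 13: signal(T1) -> count=0 queue=[T3,T5,T6] holders={T2,T4}
Step 14: signal(T4) -> count=0 queue=[T5,T6] holders={T2,T3}
Step 15: signal(T3) -> count=0 queue=[T6] holders={T2,T5}
Step 16: signal(T2) -> count=0 queue=[] holders={T5,T6}
Step 17: signal(T6) -> count=1 queue=[] holders={T5}
Step 18: signal(T5) -> count=2 queue=[] holders={none}
Final holders: {none} -> 0 thread(s)

Answer: 0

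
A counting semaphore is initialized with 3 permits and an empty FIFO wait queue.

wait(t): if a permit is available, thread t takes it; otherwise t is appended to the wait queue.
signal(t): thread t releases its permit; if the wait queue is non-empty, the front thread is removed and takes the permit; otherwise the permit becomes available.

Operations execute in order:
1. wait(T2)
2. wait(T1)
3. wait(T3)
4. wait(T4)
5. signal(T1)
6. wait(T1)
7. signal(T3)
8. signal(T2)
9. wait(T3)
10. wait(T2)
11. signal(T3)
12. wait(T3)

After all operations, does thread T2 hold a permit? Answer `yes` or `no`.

Step 1: wait(T2) -> count=2 queue=[] holders={T2}
Step 2: wait(T1) -> count=1 queue=[] holders={T1,T2}
Step 3: wait(T3) -> count=0 queue=[] holders={T1,T2,T3}
Step 4: wait(T4) -> count=0 queue=[T4] holders={T1,T2,T3}
Step 5: signal(T1) -> count=0 queue=[] holders={T2,T3,T4}
Step 6: wait(T1) -> count=0 queue=[T1] holders={T2,T3,T4}
Step 7: signal(T3) -> count=0 queue=[] holders={T1,T2,T4}
Step 8: signal(T2) -> count=1 queue=[] holders={T1,T4}
Step 9: wait(T3) -> count=0 queue=[] holders={T1,T3,T4}
Step 10: wait(T2) -> count=0 queue=[T2] holders={T1,T3,T4}
Step 11: signal(T3) -> count=0 queue=[] holders={T1,T2,T4}
Step 12: wait(T3) -> count=0 queue=[T3] holders={T1,T2,T4}
Final holders: {T1,T2,T4} -> T2 in holders

Answer: yes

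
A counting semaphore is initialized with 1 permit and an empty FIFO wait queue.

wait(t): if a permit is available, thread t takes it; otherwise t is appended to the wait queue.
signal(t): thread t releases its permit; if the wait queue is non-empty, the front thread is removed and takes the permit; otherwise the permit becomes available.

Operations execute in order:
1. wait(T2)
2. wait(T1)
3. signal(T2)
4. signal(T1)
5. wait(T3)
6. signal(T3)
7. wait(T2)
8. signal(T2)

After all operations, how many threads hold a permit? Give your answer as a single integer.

Step 1: wait(T2) -> count=0 queue=[] holders={T2}
Step 2: wait(T1) -> count=0 queue=[T1] holders={T2}
Step 3: signal(T2) -> count=0 queue=[] holders={T1}
Step 4: signal(T1) -> count=1 queue=[] holders={none}
Step 5: wait(T3) -> count=0 queue=[] holders={T3}
Step 6: signal(T3) -> count=1 queue=[] holders={none}
Step 7: wait(T2) -> count=0 queue=[] holders={T2}
Step 8: signal(T2) -> count=1 queue=[] holders={none}
Final holders: {none} -> 0 thread(s)

Answer: 0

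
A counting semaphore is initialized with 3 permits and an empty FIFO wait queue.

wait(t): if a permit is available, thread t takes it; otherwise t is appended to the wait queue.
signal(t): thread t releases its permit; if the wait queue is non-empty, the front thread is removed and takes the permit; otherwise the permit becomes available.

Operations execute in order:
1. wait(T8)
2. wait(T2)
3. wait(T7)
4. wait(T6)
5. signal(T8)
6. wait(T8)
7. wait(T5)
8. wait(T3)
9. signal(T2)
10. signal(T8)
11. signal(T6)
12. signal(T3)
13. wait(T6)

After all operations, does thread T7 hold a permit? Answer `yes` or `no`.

Step 1: wait(T8) -> count=2 queue=[] holders={T8}
Step 2: wait(T2) -> count=1 queue=[] holders={T2,T8}
Step 3: wait(T7) -> count=0 queue=[] holders={T2,T7,T8}
Step 4: wait(T6) -> count=0 queue=[T6] holders={T2,T7,T8}
Step 5: signal(T8) -> count=0 queue=[] holders={T2,T6,T7}
Step 6: wait(T8) -> count=0 queue=[T8] holders={T2,T6,T7}
Step 7: wait(T5) -> count=0 queue=[T8,T5] holders={T2,T6,T7}
Step 8: wait(T3) -> count=0 queue=[T8,T5,T3] holders={T2,T6,T7}
Step 9: signal(T2) -> count=0 queue=[T5,T3] holders={T6,T7,T8}
Step 10: signal(T8) -> count=0 queue=[T3] holders={T5,T6,T7}
Step 11: signal(T6) -> count=0 queue=[] holders={T3,T5,T7}
Step 12: signal(T3) -> count=1 queue=[] holders={T5,T7}
Step 13: wait(T6) -> count=0 queue=[] holders={T5,T6,T7}
Final holders: {T5,T6,T7} -> T7 in holders

Answer: yes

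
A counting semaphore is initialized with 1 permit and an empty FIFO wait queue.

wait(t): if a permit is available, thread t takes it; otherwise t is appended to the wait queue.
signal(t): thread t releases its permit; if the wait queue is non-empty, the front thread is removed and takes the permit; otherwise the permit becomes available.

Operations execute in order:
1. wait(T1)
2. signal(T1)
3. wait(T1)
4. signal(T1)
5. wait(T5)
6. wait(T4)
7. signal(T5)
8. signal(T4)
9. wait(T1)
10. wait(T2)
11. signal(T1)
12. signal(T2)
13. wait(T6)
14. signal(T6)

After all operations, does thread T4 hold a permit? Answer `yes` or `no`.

Answer: no

Derivation:
Step 1: wait(T1) -> count=0 queue=[] holders={T1}
Step 2: signal(T1) -> count=1 queue=[] holders={none}
Step 3: wait(T1) -> count=0 queue=[] holders={T1}
Step 4: signal(T1) -> count=1 queue=[] holders={none}
Step 5: wait(T5) -> count=0 queue=[] holders={T5}
Step 6: wait(T4) -> count=0 queue=[T4] holders={T5}
Step 7: signal(T5) -> count=0 queue=[] holders={T4}
Step 8: signal(T4) -> count=1 queue=[] holders={none}
Step 9: wait(T1) -> count=0 queue=[] holders={T1}
Step 10: wait(T2) -> count=0 queue=[T2] holders={T1}
Step 11: signal(T1) -> count=0 queue=[] holders={T2}
Step 12: signal(T2) -> count=1 queue=[] holders={none}
Step 13: wait(T6) -> count=0 queue=[] holders={T6}
Step 14: signal(T6) -> count=1 queue=[] holders={none}
Final holders: {none} -> T4 not in holders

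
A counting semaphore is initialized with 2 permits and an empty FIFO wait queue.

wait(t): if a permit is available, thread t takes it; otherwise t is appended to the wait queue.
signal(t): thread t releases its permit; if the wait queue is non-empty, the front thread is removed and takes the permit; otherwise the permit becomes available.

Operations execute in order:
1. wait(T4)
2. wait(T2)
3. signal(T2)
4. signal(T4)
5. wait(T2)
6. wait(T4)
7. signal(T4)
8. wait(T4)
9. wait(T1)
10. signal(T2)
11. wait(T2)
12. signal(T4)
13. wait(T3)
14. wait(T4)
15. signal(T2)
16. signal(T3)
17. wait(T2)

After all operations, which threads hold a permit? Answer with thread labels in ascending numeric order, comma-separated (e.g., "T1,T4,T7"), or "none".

Step 1: wait(T4) -> count=1 queue=[] holders={T4}
Step 2: wait(T2) -> count=0 queue=[] holders={T2,T4}
Step 3: signal(T2) -> count=1 queue=[] holders={T4}
Step 4: signal(T4) -> count=2 queue=[] holders={none}
Step 5: wait(T2) -> count=1 queue=[] holders={T2}
Step 6: wait(T4) -> count=0 queue=[] holders={T2,T4}
Step 7: signal(T4) -> count=1 queue=[] holders={T2}
Step 8: wait(T4) -> count=0 queue=[] holders={T2,T4}
Step 9: wait(T1) -> count=0 queue=[T1] holders={T2,T4}
Step 10: signal(T2) -> count=0 queue=[] holders={T1,T4}
Step 11: wait(T2) -> count=0 queue=[T2] holders={T1,T4}
Step 12: signal(T4) -> count=0 queue=[] holders={T1,T2}
Step 13: wait(T3) -> count=0 queue=[T3] holders={T1,T2}
Step 14: wait(T4) -> count=0 queue=[T3,T4] holders={T1,T2}
Step 15: signal(T2) -> count=0 queue=[T4] holders={T1,T3}
Step 16: signal(T3) -> count=0 queue=[] holders={T1,T4}
Step 17: wait(T2) -> count=0 queue=[T2] holders={T1,T4}
Final holders: T1,T4

Answer: T1,T4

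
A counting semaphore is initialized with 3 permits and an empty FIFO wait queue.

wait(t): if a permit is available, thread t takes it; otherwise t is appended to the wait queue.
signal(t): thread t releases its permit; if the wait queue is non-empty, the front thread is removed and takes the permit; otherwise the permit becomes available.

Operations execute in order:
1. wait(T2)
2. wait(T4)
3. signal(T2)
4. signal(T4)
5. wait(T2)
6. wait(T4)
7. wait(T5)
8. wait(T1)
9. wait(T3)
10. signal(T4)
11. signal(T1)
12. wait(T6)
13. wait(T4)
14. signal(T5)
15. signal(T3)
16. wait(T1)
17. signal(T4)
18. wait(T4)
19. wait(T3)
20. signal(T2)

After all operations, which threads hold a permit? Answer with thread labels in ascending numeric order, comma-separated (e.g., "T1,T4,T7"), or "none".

Step 1: wait(T2) -> count=2 queue=[] holders={T2}
Step 2: wait(T4) -> count=1 queue=[] holders={T2,T4}
Step 3: signal(T2) -> count=2 queue=[] holders={T4}
Step 4: signal(T4) -> count=3 queue=[] holders={none}
Step 5: wait(T2) -> count=2 queue=[] holders={T2}
Step 6: wait(T4) -> count=1 queue=[] holders={T2,T4}
Step 7: wait(T5) -> count=0 queue=[] holders={T2,T4,T5}
Step 8: wait(T1) -> count=0 queue=[T1] holders={T2,T4,T5}
Step 9: wait(T3) -> count=0 queue=[T1,T3] holders={T2,T4,T5}
Step 10: signal(T4) -> count=0 queue=[T3] holders={T1,T2,T5}
Step 11: signal(T1) -> count=0 queue=[] holders={T2,T3,T5}
Step 12: wait(T6) -> count=0 queue=[T6] holders={T2,T3,T5}
Step 13: wait(T4) -> count=0 queue=[T6,T4] holders={T2,T3,T5}
Step 14: signal(T5) -> count=0 queue=[T4] holders={T2,T3,T6}
Step 15: signal(T3) -> count=0 queue=[] holders={T2,T4,T6}
Step 16: wait(T1) -> count=0 queue=[T1] holders={T2,T4,T6}
Step 17: signal(T4) -> count=0 queue=[] holders={T1,T2,T6}
Step 18: wait(T4) -> count=0 queue=[T4] holders={T1,T2,T6}
Step 19: wait(T3) -> count=0 queue=[T4,T3] holders={T1,T2,T6}
Step 20: signal(T2) -> count=0 queue=[T3] holders={T1,T4,T6}
Final holders: T1,T4,T6

Answer: T1,T4,T6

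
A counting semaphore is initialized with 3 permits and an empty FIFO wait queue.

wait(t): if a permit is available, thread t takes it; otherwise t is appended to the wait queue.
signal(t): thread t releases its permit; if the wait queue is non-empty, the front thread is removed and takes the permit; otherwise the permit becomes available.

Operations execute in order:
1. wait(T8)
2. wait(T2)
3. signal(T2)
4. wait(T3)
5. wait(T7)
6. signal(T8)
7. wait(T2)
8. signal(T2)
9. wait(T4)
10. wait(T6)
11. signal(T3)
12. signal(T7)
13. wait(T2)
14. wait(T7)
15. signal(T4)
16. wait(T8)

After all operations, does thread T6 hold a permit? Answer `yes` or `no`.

Step 1: wait(T8) -> count=2 queue=[] holders={T8}
Step 2: wait(T2) -> count=1 queue=[] holders={T2,T8}
Step 3: signal(T2) -> count=2 queue=[] holders={T8}
Step 4: wait(T3) -> count=1 queue=[] holders={T3,T8}
Step 5: wait(T7) -> count=0 queue=[] holders={T3,T7,T8}
Step 6: signal(T8) -> count=1 queue=[] holders={T3,T7}
Step 7: wait(T2) -> count=0 queue=[] holders={T2,T3,T7}
Step 8: signal(T2) -> count=1 queue=[] holders={T3,T7}
Step 9: wait(T4) -> count=0 queue=[] holders={T3,T4,T7}
Step 10: wait(T6) -> count=0 queue=[T6] holders={T3,T4,T7}
Step 11: signal(T3) -> count=0 queue=[] holders={T4,T6,T7}
Step 12: signal(T7) -> count=1 queue=[] holders={T4,T6}
Step 13: wait(T2) -> count=0 queue=[] holders={T2,T4,T6}
Step 14: wait(T7) -> count=0 queue=[T7] holders={T2,T4,T6}
Step 15: signal(T4) -> count=0 queue=[] holders={T2,T6,T7}
Step 16: wait(T8) -> count=0 queue=[T8] holders={T2,T6,T7}
Final holders: {T2,T6,T7} -> T6 in holders

Answer: yes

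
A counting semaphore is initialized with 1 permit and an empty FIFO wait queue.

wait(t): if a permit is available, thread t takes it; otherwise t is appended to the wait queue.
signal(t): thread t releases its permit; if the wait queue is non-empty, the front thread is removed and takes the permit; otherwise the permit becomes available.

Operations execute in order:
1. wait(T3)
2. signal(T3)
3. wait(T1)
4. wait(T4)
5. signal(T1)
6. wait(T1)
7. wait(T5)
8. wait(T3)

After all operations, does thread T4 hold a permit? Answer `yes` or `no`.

Step 1: wait(T3) -> count=0 queue=[] holders={T3}
Step 2: signal(T3) -> count=1 queue=[] holders={none}
Step 3: wait(T1) -> count=0 queue=[] holders={T1}
Step 4: wait(T4) -> count=0 queue=[T4] holders={T1}
Step 5: signal(T1) -> count=0 queue=[] holders={T4}
Step 6: wait(T1) -> count=0 queue=[T1] holders={T4}
Step 7: wait(T5) -> count=0 queue=[T1,T5] holders={T4}
Step 8: wait(T3) -> count=0 queue=[T1,T5,T3] holders={T4}
Final holders: {T4} -> T4 in holders

Answer: yes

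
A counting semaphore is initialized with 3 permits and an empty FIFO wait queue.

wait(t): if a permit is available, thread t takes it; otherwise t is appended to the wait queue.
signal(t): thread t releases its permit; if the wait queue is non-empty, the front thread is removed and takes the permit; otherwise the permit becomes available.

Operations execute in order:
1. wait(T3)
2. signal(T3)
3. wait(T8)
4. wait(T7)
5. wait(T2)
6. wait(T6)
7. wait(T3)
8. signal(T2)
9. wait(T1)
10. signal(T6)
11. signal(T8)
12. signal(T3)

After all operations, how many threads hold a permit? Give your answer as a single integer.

Step 1: wait(T3) -> count=2 queue=[] holders={T3}
Step 2: signal(T3) -> count=3 queue=[] holders={none}
Step 3: wait(T8) -> count=2 queue=[] holders={T8}
Step 4: wait(T7) -> count=1 queue=[] holders={T7,T8}
Step 5: wait(T2) -> count=0 queue=[] holders={T2,T7,T8}
Step 6: wait(T6) -> count=0 queue=[T6] holders={T2,T7,T8}
Step 7: wait(T3) -> count=0 queue=[T6,T3] holders={T2,T7,T8}
Step 8: signal(T2) -> count=0 queue=[T3] holders={T6,T7,T8}
Step 9: wait(T1) -> count=0 queue=[T3,T1] holders={T6,T7,T8}
Step 10: signal(T6) -> count=0 queue=[T1] holders={T3,T7,T8}
Step 11: signal(T8) -> count=0 queue=[] holders={T1,T3,T7}
Step 12: signal(T3) -> count=1 queue=[] holders={T1,T7}
Final holders: {T1,T7} -> 2 thread(s)

Answer: 2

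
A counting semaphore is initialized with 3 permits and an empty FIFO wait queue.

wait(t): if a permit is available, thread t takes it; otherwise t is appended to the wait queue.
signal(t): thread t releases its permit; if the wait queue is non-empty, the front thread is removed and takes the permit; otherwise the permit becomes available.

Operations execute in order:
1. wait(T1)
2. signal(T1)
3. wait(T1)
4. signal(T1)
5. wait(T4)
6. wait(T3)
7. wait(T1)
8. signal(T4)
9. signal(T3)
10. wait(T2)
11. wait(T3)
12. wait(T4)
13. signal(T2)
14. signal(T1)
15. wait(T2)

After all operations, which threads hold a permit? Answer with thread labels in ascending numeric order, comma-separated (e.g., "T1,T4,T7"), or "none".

Step 1: wait(T1) -> count=2 queue=[] holders={T1}
Step 2: signal(T1) -> count=3 queue=[] holders={none}
Step 3: wait(T1) -> count=2 queue=[] holders={T1}
Step 4: signal(T1) -> count=3 queue=[] holders={none}
Step 5: wait(T4) -> count=2 queue=[] holders={T4}
Step 6: wait(T3) -> count=1 queue=[] holders={T3,T4}
Step 7: wait(T1) -> count=0 queue=[] holders={T1,T3,T4}
Step 8: signal(T4) -> count=1 queue=[] holders={T1,T3}
Step 9: signal(T3) -> count=2 queue=[] holders={T1}
Step 10: wait(T2) -> count=1 queue=[] holders={T1,T2}
Step 11: wait(T3) -> count=0 queue=[] holders={T1,T2,T3}
Step 12: wait(T4) -> count=0 queue=[T4] holders={T1,T2,T3}
Step 13: signal(T2) -> count=0 queue=[] holders={T1,T3,T4}
Step 14: signal(T1) -> count=1 queue=[] holders={T3,T4}
Step 15: wait(T2) -> count=0 queue=[] holders={T2,T3,T4}
Final holders: T2,T3,T4

Answer: T2,T3,T4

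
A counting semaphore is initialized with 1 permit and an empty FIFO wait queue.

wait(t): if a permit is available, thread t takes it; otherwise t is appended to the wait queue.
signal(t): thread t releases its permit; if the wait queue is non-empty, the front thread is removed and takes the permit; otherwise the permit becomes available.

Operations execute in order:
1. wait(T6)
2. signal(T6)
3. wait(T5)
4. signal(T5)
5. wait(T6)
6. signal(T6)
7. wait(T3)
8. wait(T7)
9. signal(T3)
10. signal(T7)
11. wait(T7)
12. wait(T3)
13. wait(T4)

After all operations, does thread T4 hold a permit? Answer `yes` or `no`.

Answer: no

Derivation:
Step 1: wait(T6) -> count=0 queue=[] holders={T6}
Step 2: signal(T6) -> count=1 queue=[] holders={none}
Step 3: wait(T5) -> count=0 queue=[] holders={T5}
Step 4: signal(T5) -> count=1 queue=[] holders={none}
Step 5: wait(T6) -> count=0 queue=[] holders={T6}
Step 6: signal(T6) -> count=1 queue=[] holders={none}
Step 7: wait(T3) -> count=0 queue=[] holders={T3}
Step 8: wait(T7) -> count=0 queue=[T7] holders={T3}
Step 9: signal(T3) -> count=0 queue=[] holders={T7}
Step 10: signal(T7) -> count=1 queue=[] holders={none}
Step 11: wait(T7) -> count=0 queue=[] holders={T7}
Step 12: wait(T3) -> count=0 queue=[T3] holders={T7}
Step 13: wait(T4) -> count=0 queue=[T3,T4] holders={T7}
Final holders: {T7} -> T4 not in holders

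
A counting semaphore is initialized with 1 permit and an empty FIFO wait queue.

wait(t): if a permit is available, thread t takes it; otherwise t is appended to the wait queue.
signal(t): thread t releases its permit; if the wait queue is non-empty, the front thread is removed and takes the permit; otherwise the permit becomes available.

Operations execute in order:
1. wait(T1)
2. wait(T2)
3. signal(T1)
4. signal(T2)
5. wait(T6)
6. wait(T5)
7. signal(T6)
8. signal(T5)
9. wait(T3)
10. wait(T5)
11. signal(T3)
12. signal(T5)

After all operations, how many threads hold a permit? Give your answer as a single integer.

Step 1: wait(T1) -> count=0 queue=[] holders={T1}
Step 2: wait(T2) -> count=0 queue=[T2] holders={T1}
Step 3: signal(T1) -> count=0 queue=[] holders={T2}
Step 4: signal(T2) -> count=1 queue=[] holders={none}
Step 5: wait(T6) -> count=0 queue=[] holders={T6}
Step 6: wait(T5) -> count=0 queue=[T5] holders={T6}
Step 7: signal(T6) -> count=0 queue=[] holders={T5}
Step 8: signal(T5) -> count=1 queue=[] holders={none}
Step 9: wait(T3) -> count=0 queue=[] holders={T3}
Step 10: wait(T5) -> count=0 queue=[T5] holders={T3}
Step 11: signal(T3) -> count=0 queue=[] holders={T5}
Step 12: signal(T5) -> count=1 queue=[] holders={none}
Final holders: {none} -> 0 thread(s)

Answer: 0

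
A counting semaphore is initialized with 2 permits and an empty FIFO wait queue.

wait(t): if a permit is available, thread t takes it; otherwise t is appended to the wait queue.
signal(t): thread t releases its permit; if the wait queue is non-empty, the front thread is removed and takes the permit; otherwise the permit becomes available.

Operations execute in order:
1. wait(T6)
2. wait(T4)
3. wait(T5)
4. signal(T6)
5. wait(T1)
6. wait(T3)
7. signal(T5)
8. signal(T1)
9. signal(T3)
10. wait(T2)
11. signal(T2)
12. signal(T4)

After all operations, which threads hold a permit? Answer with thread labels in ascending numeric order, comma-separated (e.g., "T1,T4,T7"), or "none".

Step 1: wait(T6) -> count=1 queue=[] holders={T6}
Step 2: wait(T4) -> count=0 queue=[] holders={T4,T6}
Step 3: wait(T5) -> count=0 queue=[T5] holders={T4,T6}
Step 4: signal(T6) -> count=0 queue=[] holders={T4,T5}
Step 5: wait(T1) -> count=0 queue=[T1] holders={T4,T5}
Step 6: wait(T3) -> count=0 queue=[T1,T3] holders={T4,T5}
Step 7: signal(T5) -> count=0 queue=[T3] holders={T1,T4}
Step 8: signal(T1) -> count=0 queue=[] holders={T3,T4}
Step 9: signal(T3) -> count=1 queue=[] holders={T4}
Step 10: wait(T2) -> count=0 queue=[] holders={T2,T4}
Step 11: signal(T2) -> count=1 queue=[] holders={T4}
Step 12: signal(T4) -> count=2 queue=[] holders={none}
Final holders: none

Answer: none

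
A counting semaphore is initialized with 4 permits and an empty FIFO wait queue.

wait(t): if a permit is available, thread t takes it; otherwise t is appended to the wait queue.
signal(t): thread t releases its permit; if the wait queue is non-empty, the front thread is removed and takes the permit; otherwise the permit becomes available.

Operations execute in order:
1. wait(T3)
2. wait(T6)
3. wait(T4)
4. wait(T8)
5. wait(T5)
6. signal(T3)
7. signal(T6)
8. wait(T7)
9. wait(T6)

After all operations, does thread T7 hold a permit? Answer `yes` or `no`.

Answer: yes

Derivation:
Step 1: wait(T3) -> count=3 queue=[] holders={T3}
Step 2: wait(T6) -> count=2 queue=[] holders={T3,T6}
Step 3: wait(T4) -> count=1 queue=[] holders={T3,T4,T6}
Step 4: wait(T8) -> count=0 queue=[] holders={T3,T4,T6,T8}
Step 5: wait(T5) -> count=0 queue=[T5] holders={T3,T4,T6,T8}
Step 6: signal(T3) -> count=0 queue=[] holders={T4,T5,T6,T8}
Step 7: signal(T6) -> count=1 queue=[] holders={T4,T5,T8}
Step 8: wait(T7) -> count=0 queue=[] holders={T4,T5,T7,T8}
Step 9: wait(T6) -> count=0 queue=[T6] holders={T4,T5,T7,T8}
Final holders: {T4,T5,T7,T8} -> T7 in holders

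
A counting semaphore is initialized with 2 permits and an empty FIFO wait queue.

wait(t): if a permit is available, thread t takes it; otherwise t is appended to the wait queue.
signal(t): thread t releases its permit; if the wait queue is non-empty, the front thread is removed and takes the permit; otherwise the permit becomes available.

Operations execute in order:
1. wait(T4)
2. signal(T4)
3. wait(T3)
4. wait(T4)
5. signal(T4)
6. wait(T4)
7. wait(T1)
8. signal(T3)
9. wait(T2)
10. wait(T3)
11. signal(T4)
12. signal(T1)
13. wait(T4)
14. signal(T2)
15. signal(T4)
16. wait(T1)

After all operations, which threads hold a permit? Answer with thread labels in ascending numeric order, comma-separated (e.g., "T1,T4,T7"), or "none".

Step 1: wait(T4) -> count=1 queue=[] holders={T4}
Step 2: signal(T4) -> count=2 queue=[] holders={none}
Step 3: wait(T3) -> count=1 queue=[] holders={T3}
Step 4: wait(T4) -> count=0 queue=[] holders={T3,T4}
Step 5: signal(T4) -> count=1 queue=[] holders={T3}
Step 6: wait(T4) -> count=0 queue=[] holders={T3,T4}
Step 7: wait(T1) -> count=0 queue=[T1] holders={T3,T4}
Step 8: signal(T3) -> count=0 queue=[] holders={T1,T4}
Step 9: wait(T2) -> count=0 queue=[T2] holders={T1,T4}
Step 10: wait(T3) -> count=0 queue=[T2,T3] holders={T1,T4}
Step 11: signal(T4) -> count=0 queue=[T3] holders={T1,T2}
Step 12: signal(T1) -> count=0 queue=[] holders={T2,T3}
Step 13: wait(T4) -> count=0 queue=[T4] holders={T2,T3}
Step 14: signal(T2) -> count=0 queue=[] holders={T3,T4}
Step 15: signal(T4) -> count=1 queue=[] holders={T3}
Step 16: wait(T1) -> count=0 queue=[] holders={T1,T3}
Final holders: T1,T3

Answer: T1,T3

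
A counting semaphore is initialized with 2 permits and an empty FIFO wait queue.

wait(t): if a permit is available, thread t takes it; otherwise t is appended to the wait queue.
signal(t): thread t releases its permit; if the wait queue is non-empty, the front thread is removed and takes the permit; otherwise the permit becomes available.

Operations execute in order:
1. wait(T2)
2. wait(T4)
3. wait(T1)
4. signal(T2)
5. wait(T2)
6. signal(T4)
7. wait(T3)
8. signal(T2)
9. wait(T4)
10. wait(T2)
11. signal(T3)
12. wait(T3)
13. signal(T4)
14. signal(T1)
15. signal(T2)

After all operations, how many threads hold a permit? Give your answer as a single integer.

Answer: 1

Derivation:
Step 1: wait(T2) -> count=1 queue=[] holders={T2}
Step 2: wait(T4) -> count=0 queue=[] holders={T2,T4}
Step 3: wait(T1) -> count=0 queue=[T1] holders={T2,T4}
Step 4: signal(T2) -> count=0 queue=[] holders={T1,T4}
Step 5: wait(T2) -> count=0 queue=[T2] holders={T1,T4}
Step 6: signal(T4) -> count=0 queue=[] holders={T1,T2}
Step 7: wait(T3) -> count=0 queue=[T3] holders={T1,T2}
Step 8: signal(T2) -> count=0 queue=[] holders={T1,T3}
Step 9: wait(T4) -> count=0 queue=[T4] holders={T1,T3}
Step 10: wait(T2) -> count=0 queue=[T4,T2] holders={T1,T3}
Step 11: signal(T3) -> count=0 queue=[T2] holders={T1,T4}
Step 12: wait(T3) -> count=0 queue=[T2,T3] holders={T1,T4}
Step 13: signal(T4) -> count=0 queue=[T3] holders={T1,T2}
Step 14: signal(T1) -> count=0 queue=[] holders={T2,T3}
Step 15: signal(T2) -> count=1 queue=[] holders={T3}
Final holders: {T3} -> 1 thread(s)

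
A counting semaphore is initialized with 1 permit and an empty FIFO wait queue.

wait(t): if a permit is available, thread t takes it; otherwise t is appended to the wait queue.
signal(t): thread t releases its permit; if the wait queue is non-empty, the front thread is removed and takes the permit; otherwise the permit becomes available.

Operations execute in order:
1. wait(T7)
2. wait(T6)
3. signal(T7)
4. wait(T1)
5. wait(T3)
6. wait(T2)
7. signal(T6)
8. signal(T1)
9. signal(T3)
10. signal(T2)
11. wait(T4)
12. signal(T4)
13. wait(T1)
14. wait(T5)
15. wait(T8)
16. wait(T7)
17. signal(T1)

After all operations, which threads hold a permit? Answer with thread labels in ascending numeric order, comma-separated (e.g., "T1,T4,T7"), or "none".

Step 1: wait(T7) -> count=0 queue=[] holders={T7}
Step 2: wait(T6) -> count=0 queue=[T6] holders={T7}
Step 3: signal(T7) -> count=0 queue=[] holders={T6}
Step 4: wait(T1) -> count=0 queue=[T1] holders={T6}
Step 5: wait(T3) -> count=0 queue=[T1,T3] holders={T6}
Step 6: wait(T2) -> count=0 queue=[T1,T3,T2] holders={T6}
Step 7: signal(T6) -> count=0 queue=[T3,T2] holders={T1}
Step 8: signal(T1) -> count=0 queue=[T2] holders={T3}
Step 9: signal(T3) -> count=0 queue=[] holders={T2}
Step 10: signal(T2) -> count=1 queue=[] holders={none}
Step 11: wait(T4) -> count=0 queue=[] holders={T4}
Step 12: signal(T4) -> count=1 queue=[] holders={none}
Step 13: wait(T1) -> count=0 queue=[] holders={T1}
Step 14: wait(T5) -> count=0 queue=[T5] holders={T1}
Step 15: wait(T8) -> count=0 queue=[T5,T8] holders={T1}
Step 16: wait(T7) -> count=0 queue=[T5,T8,T7] holders={T1}
Step 17: signal(T1) -> count=0 queue=[T8,T7] holders={T5}
Final holders: T5

Answer: T5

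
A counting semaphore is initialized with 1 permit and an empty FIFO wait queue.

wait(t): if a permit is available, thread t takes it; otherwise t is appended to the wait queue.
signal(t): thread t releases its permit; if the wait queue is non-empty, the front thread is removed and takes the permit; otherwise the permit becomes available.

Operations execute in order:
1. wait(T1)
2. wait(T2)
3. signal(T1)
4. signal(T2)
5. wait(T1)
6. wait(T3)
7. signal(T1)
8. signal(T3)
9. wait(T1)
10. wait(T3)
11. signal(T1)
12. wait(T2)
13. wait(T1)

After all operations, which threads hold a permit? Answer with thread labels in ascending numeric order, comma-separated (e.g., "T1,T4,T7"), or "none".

Answer: T3

Derivation:
Step 1: wait(T1) -> count=0 queue=[] holders={T1}
Step 2: wait(T2) -> count=0 queue=[T2] holders={T1}
Step 3: signal(T1) -> count=0 queue=[] holders={T2}
Step 4: signal(T2) -> count=1 queue=[] holders={none}
Step 5: wait(T1) -> count=0 queue=[] holders={T1}
Step 6: wait(T3) -> count=0 queue=[T3] holders={T1}
Step 7: signal(T1) -> count=0 queue=[] holders={T3}
Step 8: signal(T3) -> count=1 queue=[] holders={none}
Step 9: wait(T1) -> count=0 queue=[] holders={T1}
Step 10: wait(T3) -> count=0 queue=[T3] holders={T1}
Step 11: signal(T1) -> count=0 queue=[] holders={T3}
Step 12: wait(T2) -> count=0 queue=[T2] holders={T3}
Step 13: wait(T1) -> count=0 queue=[T2,T1] holders={T3}
Final holders: T3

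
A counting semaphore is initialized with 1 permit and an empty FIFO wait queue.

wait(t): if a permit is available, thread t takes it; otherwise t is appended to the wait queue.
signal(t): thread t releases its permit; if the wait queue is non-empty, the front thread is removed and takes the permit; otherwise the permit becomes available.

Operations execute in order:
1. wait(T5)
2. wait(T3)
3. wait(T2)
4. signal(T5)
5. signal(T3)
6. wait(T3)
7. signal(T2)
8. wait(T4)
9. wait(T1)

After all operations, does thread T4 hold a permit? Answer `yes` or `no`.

Answer: no

Derivation:
Step 1: wait(T5) -> count=0 queue=[] holders={T5}
Step 2: wait(T3) -> count=0 queue=[T3] holders={T5}
Step 3: wait(T2) -> count=0 queue=[T3,T2] holders={T5}
Step 4: signal(T5) -> count=0 queue=[T2] holders={T3}
Step 5: signal(T3) -> count=0 queue=[] holders={T2}
Step 6: wait(T3) -> count=0 queue=[T3] holders={T2}
Step 7: signal(T2) -> count=0 queue=[] holders={T3}
Step 8: wait(T4) -> count=0 queue=[T4] holders={T3}
Step 9: wait(T1) -> count=0 queue=[T4,T1] holders={T3}
Final holders: {T3} -> T4 not in holders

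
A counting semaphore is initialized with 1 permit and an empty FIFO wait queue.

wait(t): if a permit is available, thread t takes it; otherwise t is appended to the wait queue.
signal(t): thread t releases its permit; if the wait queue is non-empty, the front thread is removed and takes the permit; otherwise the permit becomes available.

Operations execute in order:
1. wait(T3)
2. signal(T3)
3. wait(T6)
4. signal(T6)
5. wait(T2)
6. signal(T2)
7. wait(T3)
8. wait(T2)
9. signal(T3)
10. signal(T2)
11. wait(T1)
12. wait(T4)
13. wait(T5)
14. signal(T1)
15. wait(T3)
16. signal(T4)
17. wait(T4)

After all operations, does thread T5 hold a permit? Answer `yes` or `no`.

Step 1: wait(T3) -> count=0 queue=[] holders={T3}
Step 2: signal(T3) -> count=1 queue=[] holders={none}
Step 3: wait(T6) -> count=0 queue=[] holders={T6}
Step 4: signal(T6) -> count=1 queue=[] holders={none}
Step 5: wait(T2) -> count=0 queue=[] holders={T2}
Step 6: signal(T2) -> count=1 queue=[] holders={none}
Step 7: wait(T3) -> count=0 queue=[] holders={T3}
Step 8: wait(T2) -> count=0 queue=[T2] holders={T3}
Step 9: signal(T3) -> count=0 queue=[] holders={T2}
Step 10: signal(T2) -> count=1 queue=[] holders={none}
Step 11: wait(T1) -> count=0 queue=[] holders={T1}
Step 12: wait(T4) -> count=0 queue=[T4] holders={T1}
Step 13: wait(T5) -> count=0 queue=[T4,T5] holders={T1}
Step 14: signal(T1) -> count=0 queue=[T5] holders={T4}
Step 15: wait(T3) -> count=0 queue=[T5,T3] holders={T4}
Step 16: signal(T4) -> count=0 queue=[T3] holders={T5}
Step 17: wait(T4) -> count=0 queue=[T3,T4] holders={T5}
Final holders: {T5} -> T5 in holders

Answer: yes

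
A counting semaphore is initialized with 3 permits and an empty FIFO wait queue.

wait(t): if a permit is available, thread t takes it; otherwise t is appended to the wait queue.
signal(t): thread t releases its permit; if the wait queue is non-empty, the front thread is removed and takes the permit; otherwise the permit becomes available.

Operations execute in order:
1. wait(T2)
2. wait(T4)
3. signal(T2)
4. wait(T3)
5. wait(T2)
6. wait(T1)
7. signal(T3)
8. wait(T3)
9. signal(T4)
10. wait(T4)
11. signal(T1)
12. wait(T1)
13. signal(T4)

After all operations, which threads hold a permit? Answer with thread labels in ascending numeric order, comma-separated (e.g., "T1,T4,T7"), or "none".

Step 1: wait(T2) -> count=2 queue=[] holders={T2}
Step 2: wait(T4) -> count=1 queue=[] holders={T2,T4}
Step 3: signal(T2) -> count=2 queue=[] holders={T4}
Step 4: wait(T3) -> count=1 queue=[] holders={T3,T4}
Step 5: wait(T2) -> count=0 queue=[] holders={T2,T3,T4}
Step 6: wait(T1) -> count=0 queue=[T1] holders={T2,T3,T4}
Step 7: signal(T3) -> count=0 queue=[] holders={T1,T2,T4}
Step 8: wait(T3) -> count=0 queue=[T3] holders={T1,T2,T4}
Step 9: signal(T4) -> count=0 queue=[] holders={T1,T2,T3}
Step 10: wait(T4) -> count=0 queue=[T4] holders={T1,T2,T3}
Step 11: signal(T1) -> count=0 queue=[] holders={T2,T3,T4}
Step 12: wait(T1) -> count=0 queue=[T1] holders={T2,T3,T4}
Step 13: signal(T4) -> count=0 queue=[] holders={T1,T2,T3}
Final holders: T1,T2,T3

Answer: T1,T2,T3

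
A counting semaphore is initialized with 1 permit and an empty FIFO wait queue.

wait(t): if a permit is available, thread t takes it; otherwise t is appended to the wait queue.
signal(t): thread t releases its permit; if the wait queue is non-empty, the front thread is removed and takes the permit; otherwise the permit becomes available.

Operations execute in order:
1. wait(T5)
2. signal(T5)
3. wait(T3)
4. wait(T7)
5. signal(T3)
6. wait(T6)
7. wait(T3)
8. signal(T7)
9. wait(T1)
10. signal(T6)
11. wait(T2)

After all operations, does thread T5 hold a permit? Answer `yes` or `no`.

Answer: no

Derivation:
Step 1: wait(T5) -> count=0 queue=[] holders={T5}
Step 2: signal(T5) -> count=1 queue=[] holders={none}
Step 3: wait(T3) -> count=0 queue=[] holders={T3}
Step 4: wait(T7) -> count=0 queue=[T7] holders={T3}
Step 5: signal(T3) -> count=0 queue=[] holders={T7}
Step 6: wait(T6) -> count=0 queue=[T6] holders={T7}
Step 7: wait(T3) -> count=0 queue=[T6,T3] holders={T7}
Step 8: signal(T7) -> count=0 queue=[T3] holders={T6}
Step 9: wait(T1) -> count=0 queue=[T3,T1] holders={T6}
Step 10: signal(T6) -> count=0 queue=[T1] holders={T3}
Step 11: wait(T2) -> count=0 queue=[T1,T2] holders={T3}
Final holders: {T3} -> T5 not in holders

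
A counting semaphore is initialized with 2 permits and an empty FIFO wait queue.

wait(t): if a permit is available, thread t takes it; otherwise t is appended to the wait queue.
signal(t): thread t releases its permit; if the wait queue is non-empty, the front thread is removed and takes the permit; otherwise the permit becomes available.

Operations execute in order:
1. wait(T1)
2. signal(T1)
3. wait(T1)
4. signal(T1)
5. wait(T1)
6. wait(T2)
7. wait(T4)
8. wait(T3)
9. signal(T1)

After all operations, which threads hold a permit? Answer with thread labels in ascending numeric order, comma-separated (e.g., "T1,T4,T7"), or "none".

Answer: T2,T4

Derivation:
Step 1: wait(T1) -> count=1 queue=[] holders={T1}
Step 2: signal(T1) -> count=2 queue=[] holders={none}
Step 3: wait(T1) -> count=1 queue=[] holders={T1}
Step 4: signal(T1) -> count=2 queue=[] holders={none}
Step 5: wait(T1) -> count=1 queue=[] holders={T1}
Step 6: wait(T2) -> count=0 queue=[] holders={T1,T2}
Step 7: wait(T4) -> count=0 queue=[T4] holders={T1,T2}
Step 8: wait(T3) -> count=0 queue=[T4,T3] holders={T1,T2}
Step 9: signal(T1) -> count=0 queue=[T3] holders={T2,T4}
Final holders: T2,T4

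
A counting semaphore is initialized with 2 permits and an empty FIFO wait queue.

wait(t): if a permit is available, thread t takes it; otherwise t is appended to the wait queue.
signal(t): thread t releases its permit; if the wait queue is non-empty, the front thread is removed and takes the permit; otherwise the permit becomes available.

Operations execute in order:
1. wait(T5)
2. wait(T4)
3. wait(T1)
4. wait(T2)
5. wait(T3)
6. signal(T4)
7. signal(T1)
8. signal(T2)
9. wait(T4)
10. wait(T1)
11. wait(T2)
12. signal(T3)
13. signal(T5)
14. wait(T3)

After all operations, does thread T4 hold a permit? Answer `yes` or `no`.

Answer: yes

Derivation:
Step 1: wait(T5) -> count=1 queue=[] holders={T5}
Step 2: wait(T4) -> count=0 queue=[] holders={T4,T5}
Step 3: wait(T1) -> count=0 queue=[T1] holders={T4,T5}
Step 4: wait(T2) -> count=0 queue=[T1,T2] holders={T4,T5}
Step 5: wait(T3) -> count=0 queue=[T1,T2,T3] holders={T4,T5}
Step 6: signal(T4) -> count=0 queue=[T2,T3] holders={T1,T5}
Step 7: signal(T1) -> count=0 queue=[T3] holders={T2,T5}
Step 8: signal(T2) -> count=0 queue=[] holders={T3,T5}
Step 9: wait(T4) -> count=0 queue=[T4] holders={T3,T5}
Step 10: wait(T1) -> count=0 queue=[T4,T1] holders={T3,T5}
Step 11: wait(T2) -> count=0 queue=[T4,T1,T2] holders={T3,T5}
Step 12: signal(T3) -> count=0 queue=[T1,T2] holders={T4,T5}
Step 13: signal(T5) -> count=0 queue=[T2] holders={T1,T4}
Step 14: wait(T3) -> count=0 queue=[T2,T3] holders={T1,T4}
Final holders: {T1,T4} -> T4 in holders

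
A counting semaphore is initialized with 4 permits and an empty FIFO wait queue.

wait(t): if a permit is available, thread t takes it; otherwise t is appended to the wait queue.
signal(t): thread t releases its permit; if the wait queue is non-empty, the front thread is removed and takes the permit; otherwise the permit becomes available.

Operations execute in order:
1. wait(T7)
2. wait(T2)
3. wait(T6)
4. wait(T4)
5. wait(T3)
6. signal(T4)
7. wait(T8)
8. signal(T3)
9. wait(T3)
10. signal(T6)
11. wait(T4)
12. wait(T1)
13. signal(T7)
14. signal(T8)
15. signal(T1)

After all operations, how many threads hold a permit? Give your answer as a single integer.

Step 1: wait(T7) -> count=3 queue=[] holders={T7}
Step 2: wait(T2) -> count=2 queue=[] holders={T2,T7}
Step 3: wait(T6) -> count=1 queue=[] holders={T2,T6,T7}
Step 4: wait(T4) -> count=0 queue=[] holders={T2,T4,T6,T7}
Step 5: wait(T3) -> count=0 queue=[T3] holders={T2,T4,T6,T7}
Step 6: signal(T4) -> count=0 queue=[] holders={T2,T3,T6,T7}
Step 7: wait(T8) -> count=0 queue=[T8] holders={T2,T3,T6,T7}
Step 8: signal(T3) -> count=0 queue=[] holders={T2,T6,T7,T8}
Step 9: wait(T3) -> count=0 queue=[T3] holders={T2,T6,T7,T8}
Step 10: signal(T6) -> count=0 queue=[] holders={T2,T3,T7,T8}
Step 11: wait(T4) -> count=0 queue=[T4] holders={T2,T3,T7,T8}
Step 12: wait(T1) -> count=0 queue=[T4,T1] holders={T2,T3,T7,T8}
Step 13: signal(T7) -> count=0 queue=[T1] holders={T2,T3,T4,T8}
Step 14: signal(T8) -> count=0 queue=[] holders={T1,T2,T3,T4}
Step 15: signal(T1) -> count=1 queue=[] holders={T2,T3,T4}
Final holders: {T2,T3,T4} -> 3 thread(s)

Answer: 3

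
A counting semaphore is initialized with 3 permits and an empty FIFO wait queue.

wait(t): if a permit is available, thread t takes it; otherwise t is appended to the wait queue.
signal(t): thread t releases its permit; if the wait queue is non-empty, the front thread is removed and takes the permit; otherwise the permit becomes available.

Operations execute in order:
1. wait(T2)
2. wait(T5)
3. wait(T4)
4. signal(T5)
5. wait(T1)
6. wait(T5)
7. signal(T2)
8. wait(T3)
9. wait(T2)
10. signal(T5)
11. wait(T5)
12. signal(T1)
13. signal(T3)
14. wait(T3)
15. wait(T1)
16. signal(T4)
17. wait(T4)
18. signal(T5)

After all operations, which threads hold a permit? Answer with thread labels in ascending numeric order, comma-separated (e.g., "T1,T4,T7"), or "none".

Step 1: wait(T2) -> count=2 queue=[] holders={T2}
Step 2: wait(T5) -> count=1 queue=[] holders={T2,T5}
Step 3: wait(T4) -> count=0 queue=[] holders={T2,T4,T5}
Step 4: signal(T5) -> count=1 queue=[] holders={T2,T4}
Step 5: wait(T1) -> count=0 queue=[] holders={T1,T2,T4}
Step 6: wait(T5) -> count=0 queue=[T5] holders={T1,T2,T4}
Step 7: signal(T2) -> count=0 queue=[] holders={T1,T4,T5}
Step 8: wait(T3) -> count=0 queue=[T3] holders={T1,T4,T5}
Step 9: wait(T2) -> count=0 queue=[T3,T2] holders={T1,T4,T5}
Step 10: signal(T5) -> count=0 queue=[T2] holders={T1,T3,T4}
Step 11: wait(T5) -> count=0 queue=[T2,T5] holders={T1,T3,T4}
Step 12: signal(T1) -> count=0 queue=[T5] holders={T2,T3,T4}
Step 13: signal(T3) -> count=0 queue=[] holders={T2,T4,T5}
Step 14: wait(T3) -> count=0 queue=[T3] holders={T2,T4,T5}
Step 15: wait(T1) -> count=0 queue=[T3,T1] holders={T2,T4,T5}
Step 16: signal(T4) -> count=0 queue=[T1] holders={T2,T3,T5}
Step 17: wait(T4) -> count=0 queue=[T1,T4] holders={T2,T3,T5}
Step 18: signal(T5) -> count=0 queue=[T4] holders={T1,T2,T3}
Final holders: T1,T2,T3

Answer: T1,T2,T3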